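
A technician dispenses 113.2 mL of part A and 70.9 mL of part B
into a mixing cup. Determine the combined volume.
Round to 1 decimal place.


Combined volume = 113.2 + 70.9
= 184.1 mL

184.1


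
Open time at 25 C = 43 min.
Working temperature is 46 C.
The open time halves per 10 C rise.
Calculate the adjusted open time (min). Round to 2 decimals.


factor = 2^((46 - 25) / 10) = 4.2871
ot = 43 / 4.2871 = 10.03 min

10.03


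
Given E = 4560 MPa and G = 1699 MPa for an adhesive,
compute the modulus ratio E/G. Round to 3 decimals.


E/G ratio = 4560 / 1699 = 2.684

2.684


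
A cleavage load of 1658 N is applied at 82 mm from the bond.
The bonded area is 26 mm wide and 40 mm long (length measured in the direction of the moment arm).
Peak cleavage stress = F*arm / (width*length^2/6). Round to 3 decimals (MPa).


Moment = 1658 * 82 = 135956 N*mm
Section modulus = 26 * 1600 / 6 = 41600 / 6 mm^3
Stress = 135956 / (41600 / 6) = 815736 / 41600
= 19.609 MPa

19.609


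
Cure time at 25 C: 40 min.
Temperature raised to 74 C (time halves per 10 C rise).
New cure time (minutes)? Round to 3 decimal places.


Acceleration factor = 2^(49/10) = 29.8571
New time = 40 / 29.8571 = 1.340 min

1.340


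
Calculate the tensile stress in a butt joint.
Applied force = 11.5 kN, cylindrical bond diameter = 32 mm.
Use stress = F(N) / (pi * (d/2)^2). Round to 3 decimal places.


A = pi * 16.0^2 = 804.2477 mm^2
sigma = 11500.0 / 804.2477 = 14.299 MPa

14.299


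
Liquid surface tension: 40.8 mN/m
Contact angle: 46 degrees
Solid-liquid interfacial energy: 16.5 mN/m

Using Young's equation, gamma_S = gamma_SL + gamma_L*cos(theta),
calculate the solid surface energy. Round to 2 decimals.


gamma_S = 16.5 + 40.8 * cos(46)
= 44.84 mN/m

44.84


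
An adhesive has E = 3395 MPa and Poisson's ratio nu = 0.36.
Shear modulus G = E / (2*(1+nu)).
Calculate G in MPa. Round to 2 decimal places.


G = 3395 / (2*(1+0.36))
= 3395 / 2.72
= 1248.16 MPa

1248.16


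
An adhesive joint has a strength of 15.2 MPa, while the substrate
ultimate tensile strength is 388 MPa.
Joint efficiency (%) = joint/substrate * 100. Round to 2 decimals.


Efficiency = 15.2 / 388 * 100
= 3.92%

3.92


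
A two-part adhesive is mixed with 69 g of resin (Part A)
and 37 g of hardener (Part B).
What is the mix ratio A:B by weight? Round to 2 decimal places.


Mix ratio = mass_A / mass_B
= 69 / 37
= 1.86

1.86


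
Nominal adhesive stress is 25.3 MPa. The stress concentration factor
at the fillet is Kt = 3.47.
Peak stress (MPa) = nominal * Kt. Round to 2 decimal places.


Peak = 25.3 * 3.47 = 87.79 MPa

87.79


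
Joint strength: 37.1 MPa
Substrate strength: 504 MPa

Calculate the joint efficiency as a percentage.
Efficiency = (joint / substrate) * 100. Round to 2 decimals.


Efficiency = (37.1 / 504) * 100 = 7.36%

7.36


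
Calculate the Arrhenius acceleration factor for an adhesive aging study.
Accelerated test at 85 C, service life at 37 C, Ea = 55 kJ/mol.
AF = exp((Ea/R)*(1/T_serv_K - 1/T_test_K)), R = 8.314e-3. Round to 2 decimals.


T_test = 358.15 K, T_serv = 310.15 K
Ea/R = 55 / 0.008314 = 6615.35
AF = exp(6615.35 * (1/310.15 - 1/358.15))
= 17.44

17.44


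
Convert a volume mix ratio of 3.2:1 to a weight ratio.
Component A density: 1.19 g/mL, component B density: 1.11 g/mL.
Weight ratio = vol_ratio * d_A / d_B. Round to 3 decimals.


= 3.2 * 1.19 / 1.11 = 3.431

3.431


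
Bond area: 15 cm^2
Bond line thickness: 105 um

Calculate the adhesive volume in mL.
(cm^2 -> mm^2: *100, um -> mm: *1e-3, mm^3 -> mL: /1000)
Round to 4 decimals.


V = 15*100 * 105*1e-3 / 1000
= 0.1575 mL

0.1575


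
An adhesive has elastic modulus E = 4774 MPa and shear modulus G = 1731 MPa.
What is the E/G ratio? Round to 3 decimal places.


E/G = 4774 / 1731 = 2.758

2.758


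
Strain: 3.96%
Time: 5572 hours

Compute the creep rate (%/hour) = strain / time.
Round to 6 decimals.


Creep rate = 3.96 / 5572
= 0.000711 %/h

0.000711


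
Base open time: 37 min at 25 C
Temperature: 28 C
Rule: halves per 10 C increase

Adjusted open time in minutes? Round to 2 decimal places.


Acceleration = 2^((28-25)/10) = 1.2311
Open time = 37 / 1.2311 = 30.05 min

30.05


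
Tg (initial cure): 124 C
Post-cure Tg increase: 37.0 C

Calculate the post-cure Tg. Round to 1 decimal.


Post-cure Tg = 124 + 37.0 = 161.0 C

161.0


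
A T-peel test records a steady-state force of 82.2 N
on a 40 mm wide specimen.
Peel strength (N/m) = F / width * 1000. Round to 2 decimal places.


Peel strength = 82.2 / 40 * 1000
= 2055.00 N/m

2055.00


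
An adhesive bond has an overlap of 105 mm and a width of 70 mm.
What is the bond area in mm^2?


Bond area = overlap * width
= 105 * 70
= 7350 mm^2

7350


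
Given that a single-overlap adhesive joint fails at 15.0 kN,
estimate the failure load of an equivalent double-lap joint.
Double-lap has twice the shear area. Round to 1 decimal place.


Double-lap factor = 2
Expected load = 15.0 * 2 = 30.0 kN

30.0


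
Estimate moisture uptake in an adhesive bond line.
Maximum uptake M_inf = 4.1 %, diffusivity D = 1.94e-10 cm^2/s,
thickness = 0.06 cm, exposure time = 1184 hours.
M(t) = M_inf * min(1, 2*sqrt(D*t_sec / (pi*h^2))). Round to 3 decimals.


Convert time: 1184 h = 4262400 s
ratio = min(1, 2*sqrt(1.94e-10*4262400/(pi*0.06^2)))
= 0.540794
M(t) = 4.1 * 0.540794 = 2.217%

2.217


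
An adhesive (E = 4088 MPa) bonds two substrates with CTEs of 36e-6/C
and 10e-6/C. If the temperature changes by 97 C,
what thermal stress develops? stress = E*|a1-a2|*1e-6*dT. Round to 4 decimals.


Stress = 4088 * |36 - 10| * 1e-6 * 97
= 10.3099 MPa

10.3099


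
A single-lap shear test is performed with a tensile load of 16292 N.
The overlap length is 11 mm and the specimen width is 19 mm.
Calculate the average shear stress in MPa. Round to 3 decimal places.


Shear stress = F / (overlap * width)
= 16292 / (11 * 19)
= 16292 / 209
= 77.952 MPa

77.952


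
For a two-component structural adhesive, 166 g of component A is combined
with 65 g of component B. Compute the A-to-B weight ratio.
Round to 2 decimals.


Weight ratio A:B = 166 / 65
= 2.55

2.55


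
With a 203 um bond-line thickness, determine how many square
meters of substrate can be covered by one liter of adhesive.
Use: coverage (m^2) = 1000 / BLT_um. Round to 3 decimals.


Coverage = 1000 / 203 = 4.926 m^2

4.926


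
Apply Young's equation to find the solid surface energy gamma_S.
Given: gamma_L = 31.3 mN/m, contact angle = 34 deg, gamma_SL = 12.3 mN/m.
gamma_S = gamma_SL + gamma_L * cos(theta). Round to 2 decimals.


theta_rad = 34 * pi/180 = 0.593412
gamma_S = 12.3 + 31.3 * cos(0.593412)
= 38.25 mN/m

38.25


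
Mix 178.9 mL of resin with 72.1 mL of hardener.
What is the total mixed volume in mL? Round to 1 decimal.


Total = 178.9 + 72.1 = 251.0 mL

251.0


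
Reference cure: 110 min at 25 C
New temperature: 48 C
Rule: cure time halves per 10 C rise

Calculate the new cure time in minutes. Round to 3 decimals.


factor = 2^((48-25)/10) = 4.9246
t_new = 110 / 4.9246 = 22.337 min

22.337


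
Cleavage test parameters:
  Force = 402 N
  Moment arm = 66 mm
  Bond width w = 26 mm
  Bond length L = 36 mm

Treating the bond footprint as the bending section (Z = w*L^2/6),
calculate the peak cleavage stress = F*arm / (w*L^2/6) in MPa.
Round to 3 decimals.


M = 402 * 66 = 26532 N*mm
Z = 26 * 36^2 / 6 = 33696 / 6 mm^3
sigma = M / Z = 6 * 26532 / 33696 = 159192 / 33696
= 4.724 MPa

4.724


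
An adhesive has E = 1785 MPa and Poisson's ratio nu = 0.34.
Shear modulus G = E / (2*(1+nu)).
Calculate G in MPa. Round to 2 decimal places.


G = 1785 / (2*(1+0.34))
= 1785 / 2.68
= 666.04 MPa

666.04


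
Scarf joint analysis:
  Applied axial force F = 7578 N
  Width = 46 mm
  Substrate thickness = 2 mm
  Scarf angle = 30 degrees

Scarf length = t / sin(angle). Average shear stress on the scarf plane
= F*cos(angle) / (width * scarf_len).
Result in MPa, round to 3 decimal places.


Scarf length = 2 / sin(30 deg) = 4.0000 mm
cos(30 deg) = 0.866025
Shear = 7578 * 0.866025 / (46 * 4.0000)
= 35.667 MPa

35.667


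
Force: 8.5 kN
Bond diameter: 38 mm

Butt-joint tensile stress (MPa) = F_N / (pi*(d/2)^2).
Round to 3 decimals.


F_N = 8.5 * 1000 = 8500.0 N
A = pi*(19.0)^2 = 1134.1149 mm^2
stress = 8500.0 / 1134.1149 = 7.495 MPa

7.495


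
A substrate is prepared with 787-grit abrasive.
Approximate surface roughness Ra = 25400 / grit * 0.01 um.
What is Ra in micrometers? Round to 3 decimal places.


Ra = 25400 / 787 * 0.01 = 0.323 um

0.323


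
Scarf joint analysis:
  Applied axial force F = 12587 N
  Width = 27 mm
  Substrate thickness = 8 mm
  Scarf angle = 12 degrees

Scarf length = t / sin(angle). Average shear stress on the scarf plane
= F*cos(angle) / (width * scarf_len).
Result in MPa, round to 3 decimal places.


Scarf length = 8 / sin(12 deg) = 38.4779 mm
cos(12 deg) = 0.978148
Shear = 12587 * 0.978148 / (27 * 38.4779)
= 11.851 MPa

11.851


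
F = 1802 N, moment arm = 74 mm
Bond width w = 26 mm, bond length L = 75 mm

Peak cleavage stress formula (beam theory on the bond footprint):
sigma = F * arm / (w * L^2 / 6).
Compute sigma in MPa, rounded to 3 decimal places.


sigma = (1802 * 74) / (26 * 5625 / 6)
= 133348 * 6 / 146250
= 800088 / 146250
= 5.471 MPa

5.471


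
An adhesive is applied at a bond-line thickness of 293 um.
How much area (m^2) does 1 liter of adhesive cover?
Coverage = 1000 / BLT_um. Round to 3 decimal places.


Coverage = 1000 / 293 = 3.413 m^2

3.413


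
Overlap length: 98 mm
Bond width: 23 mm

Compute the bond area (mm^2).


Bond area = 98 * 23 = 2254 mm^2

2254


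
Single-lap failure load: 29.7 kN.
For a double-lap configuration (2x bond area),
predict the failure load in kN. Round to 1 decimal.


Failure load = 29.7 * 2 = 59.4 kN

59.4


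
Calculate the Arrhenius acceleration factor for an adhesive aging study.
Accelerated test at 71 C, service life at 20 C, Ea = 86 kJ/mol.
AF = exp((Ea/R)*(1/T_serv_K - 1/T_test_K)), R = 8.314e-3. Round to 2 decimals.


T_test = 344.15 K, T_serv = 293.15 K
Ea/R = 86 / 0.008314 = 10344.00
AF = exp(10344.00 * (1/293.15 - 1/344.15))
= 186.61

186.61


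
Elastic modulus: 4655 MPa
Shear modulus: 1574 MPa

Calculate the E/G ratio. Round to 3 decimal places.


E / G = 4655 / 1574 = 2.957

2.957


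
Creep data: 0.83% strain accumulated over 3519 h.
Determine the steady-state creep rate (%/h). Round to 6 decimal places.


Rate = 0.83 / 3519 = 0.000236 %/h

0.000236


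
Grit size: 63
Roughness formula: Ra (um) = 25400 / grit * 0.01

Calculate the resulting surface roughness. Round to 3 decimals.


Ra = 25400 / 63 * 0.01
= 4.032 um

4.032


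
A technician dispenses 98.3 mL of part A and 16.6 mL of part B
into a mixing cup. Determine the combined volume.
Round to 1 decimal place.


Combined volume = 98.3 + 16.6
= 114.9 mL

114.9


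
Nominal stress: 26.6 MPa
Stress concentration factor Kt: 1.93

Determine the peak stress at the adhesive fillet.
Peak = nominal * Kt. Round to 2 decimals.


Peak stress = 26.6 * 1.93
= 51.34 MPa

51.34


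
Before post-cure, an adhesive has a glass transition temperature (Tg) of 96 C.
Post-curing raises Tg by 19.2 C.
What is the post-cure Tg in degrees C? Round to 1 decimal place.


Tg_post = Tg_base + delta_Tg
= 96 + 19.2
= 115.2 C

115.2


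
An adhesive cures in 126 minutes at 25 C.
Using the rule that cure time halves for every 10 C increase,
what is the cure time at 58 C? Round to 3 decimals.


Factor = 2^((58 - 25) / 10) = 9.8492
Cure time = 126 / 9.8492
= 12.793 minutes

12.793


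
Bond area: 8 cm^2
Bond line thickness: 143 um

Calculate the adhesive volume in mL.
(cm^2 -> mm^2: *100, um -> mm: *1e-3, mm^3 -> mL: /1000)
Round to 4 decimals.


V = 8*100 * 143*1e-3 / 1000
= 0.1144 mL

0.1144


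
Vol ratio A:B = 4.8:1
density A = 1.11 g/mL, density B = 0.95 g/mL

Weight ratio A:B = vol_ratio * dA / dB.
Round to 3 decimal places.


Weight ratio = 4.8 * 1.11 / 0.95
= 5.608

5.608


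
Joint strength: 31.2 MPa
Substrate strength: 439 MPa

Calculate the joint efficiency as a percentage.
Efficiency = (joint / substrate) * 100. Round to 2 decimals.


Efficiency = (31.2 / 439) * 100 = 7.11%

7.11


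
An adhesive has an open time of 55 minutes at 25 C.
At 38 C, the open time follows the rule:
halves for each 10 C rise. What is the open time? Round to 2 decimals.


Factor = 2^((38-25)/10) = 2.4623
Open time = 55 / 2.4623 = 22.34 min

22.34


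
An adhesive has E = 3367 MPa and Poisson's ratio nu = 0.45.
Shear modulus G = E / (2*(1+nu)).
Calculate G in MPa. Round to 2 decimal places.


G = 3367 / (2*(1+0.45))
= 3367 / 2.90
= 1161.03 MPa

1161.03


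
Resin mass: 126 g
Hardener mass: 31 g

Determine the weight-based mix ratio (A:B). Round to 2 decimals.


Ratio = 126 / 31 = 4.06

4.06


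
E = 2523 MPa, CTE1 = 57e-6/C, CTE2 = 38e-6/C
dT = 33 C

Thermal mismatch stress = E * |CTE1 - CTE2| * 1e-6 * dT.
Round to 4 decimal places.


= 2523 * 19e-6 * 33
= 1.5819 MPa

1.5819


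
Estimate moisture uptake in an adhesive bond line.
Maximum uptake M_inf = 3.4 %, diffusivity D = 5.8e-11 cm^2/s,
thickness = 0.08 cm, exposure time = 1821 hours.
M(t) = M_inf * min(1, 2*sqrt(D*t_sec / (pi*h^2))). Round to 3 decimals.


Convert time: 1821 h = 6555600 s
ratio = min(1, 2*sqrt(5.8e-11*6555600/(pi*0.08^2)))
= 0.275033
M(t) = 3.4 * 0.275033 = 0.935%

0.935


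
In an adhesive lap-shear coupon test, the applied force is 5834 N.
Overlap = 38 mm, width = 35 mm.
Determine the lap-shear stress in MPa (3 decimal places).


stress = F / (overlap * width)
= 5834 / (38 * 35)
= 4.386 MPa

4.386


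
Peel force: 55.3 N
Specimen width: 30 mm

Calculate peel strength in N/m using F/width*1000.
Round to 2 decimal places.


Peel strength = 55.3 / 30 * 1000 = 1843.33 N/m

1843.33


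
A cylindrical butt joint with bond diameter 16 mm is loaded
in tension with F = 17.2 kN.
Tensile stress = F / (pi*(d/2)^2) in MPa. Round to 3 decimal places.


Area = pi * (16/2)^2 = 201.0619 mm^2
Stress = 17.2*1000 / 201.0619
= 85.546 MPa

85.546


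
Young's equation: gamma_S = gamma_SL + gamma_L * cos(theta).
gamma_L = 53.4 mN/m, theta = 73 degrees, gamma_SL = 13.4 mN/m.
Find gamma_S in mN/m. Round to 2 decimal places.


cos(73 deg) = 0.292372
gamma_S = 13.4 + 53.4 * 0.292372
= 29.01 mN/m

29.01


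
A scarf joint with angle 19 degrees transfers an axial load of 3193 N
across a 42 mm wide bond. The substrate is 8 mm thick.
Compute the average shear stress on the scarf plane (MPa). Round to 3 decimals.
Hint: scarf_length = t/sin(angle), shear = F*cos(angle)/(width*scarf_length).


scarf_length = 8 / sin(19 deg) = 24.5724 mm
cos(19 deg) = 0.945519
shear stress = 3193 * 0.945519 / (42 * 24.5724)
= 2.925 MPa

2.925


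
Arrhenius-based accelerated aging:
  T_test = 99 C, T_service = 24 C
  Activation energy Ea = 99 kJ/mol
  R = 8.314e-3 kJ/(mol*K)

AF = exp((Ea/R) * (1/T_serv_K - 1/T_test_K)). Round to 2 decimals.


T_test_K = 372.15, T_serv_K = 297.15
AF = exp((99/8.314e-3) * (1/297.15 - 1/372.15))
= 3216.12

3216.12


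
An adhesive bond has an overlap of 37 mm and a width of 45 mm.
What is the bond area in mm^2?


Bond area = overlap * width
= 37 * 45
= 1665 mm^2

1665


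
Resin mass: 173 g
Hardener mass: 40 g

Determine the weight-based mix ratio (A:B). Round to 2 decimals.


Ratio = 173 / 40 = 4.33

4.33


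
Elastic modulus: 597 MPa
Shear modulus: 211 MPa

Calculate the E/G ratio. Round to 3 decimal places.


E / G = 597 / 211 = 2.829

2.829


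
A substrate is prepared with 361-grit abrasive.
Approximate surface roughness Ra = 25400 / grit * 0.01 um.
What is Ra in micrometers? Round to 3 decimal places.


Ra = 25400 / 361 * 0.01 = 0.704 um

0.704


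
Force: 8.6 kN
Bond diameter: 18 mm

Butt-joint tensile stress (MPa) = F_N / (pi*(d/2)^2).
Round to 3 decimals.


F_N = 8.6 * 1000 = 8600.0 N
A = pi*(9.0)^2 = 254.4690 mm^2
stress = 8600.0 / 254.4690 = 33.796 MPa

33.796


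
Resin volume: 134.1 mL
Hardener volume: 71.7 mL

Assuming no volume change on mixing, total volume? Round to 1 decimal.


V_total = 134.1 + 71.7 = 205.8 mL

205.8


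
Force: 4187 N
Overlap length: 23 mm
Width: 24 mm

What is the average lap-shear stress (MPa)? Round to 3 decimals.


Average shear stress = F / (overlap * width)
= 4187 / (23 * 24)
= 7.585 MPa

7.585


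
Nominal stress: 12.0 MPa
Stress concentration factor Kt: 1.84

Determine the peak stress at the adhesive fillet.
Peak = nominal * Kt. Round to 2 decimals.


Peak stress = 12.0 * 1.84
= 22.08 MPa

22.08


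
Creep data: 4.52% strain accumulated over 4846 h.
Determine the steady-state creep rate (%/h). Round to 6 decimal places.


Rate = 4.52 / 4846 = 0.000933 %/h

0.000933


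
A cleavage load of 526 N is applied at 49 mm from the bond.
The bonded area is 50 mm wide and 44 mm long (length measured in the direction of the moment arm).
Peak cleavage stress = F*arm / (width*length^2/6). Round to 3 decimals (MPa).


Moment = 526 * 49 = 25774 N*mm
Section modulus = 50 * 1936 / 6 = 96800 / 6 mm^3
Stress = 25774 / (96800 / 6) = 154644 / 96800
= 1.598 MPa

1.598


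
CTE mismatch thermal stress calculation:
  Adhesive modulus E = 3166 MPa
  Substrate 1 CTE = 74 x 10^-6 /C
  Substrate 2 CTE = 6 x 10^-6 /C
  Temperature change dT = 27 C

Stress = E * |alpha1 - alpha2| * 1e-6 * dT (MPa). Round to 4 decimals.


delta_alpha = |74 - 6| = 68 x 10^-6/C
Stress = 3166 * 68e-6 * 27
= 5.8128 MPa

5.8128


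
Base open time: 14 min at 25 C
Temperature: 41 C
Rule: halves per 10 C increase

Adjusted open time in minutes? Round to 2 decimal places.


Acceleration = 2^((41-25)/10) = 3.0314
Open time = 14 / 3.0314 = 4.62 min

4.62


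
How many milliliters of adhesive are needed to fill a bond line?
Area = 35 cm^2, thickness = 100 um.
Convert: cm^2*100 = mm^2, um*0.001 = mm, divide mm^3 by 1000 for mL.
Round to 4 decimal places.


= (35 * 100) * (100 * 0.001) / 1000
= 0.3500 mL

0.3500


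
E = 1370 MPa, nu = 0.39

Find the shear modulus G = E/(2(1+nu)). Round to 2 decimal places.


G = 1370 / (2 * 1.39)
= 492.81 MPa

492.81


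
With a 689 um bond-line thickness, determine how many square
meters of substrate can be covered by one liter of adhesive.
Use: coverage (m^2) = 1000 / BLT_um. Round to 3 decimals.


Coverage = 1000 / 689 = 1.451 m^2

1.451


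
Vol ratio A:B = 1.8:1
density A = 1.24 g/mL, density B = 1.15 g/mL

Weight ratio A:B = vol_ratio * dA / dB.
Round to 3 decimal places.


Weight ratio = 1.8 * 1.24 / 1.15
= 1.941

1.941


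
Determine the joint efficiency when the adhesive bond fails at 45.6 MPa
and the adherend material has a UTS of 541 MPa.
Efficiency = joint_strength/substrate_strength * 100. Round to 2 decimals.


Joint efficiency = 45.6 / 541 * 100
= 8.43%

8.43


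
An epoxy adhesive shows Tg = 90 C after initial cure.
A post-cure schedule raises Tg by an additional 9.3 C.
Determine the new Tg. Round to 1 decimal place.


New Tg = 90 + 9.3
= 99.3 C

99.3


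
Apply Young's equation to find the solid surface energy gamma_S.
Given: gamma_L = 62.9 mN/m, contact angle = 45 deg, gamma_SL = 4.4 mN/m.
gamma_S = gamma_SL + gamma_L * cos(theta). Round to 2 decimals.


theta_rad = 45 * pi/180 = 0.785398
gamma_S = 4.4 + 62.9 * cos(0.785398)
= 48.88 mN/m

48.88


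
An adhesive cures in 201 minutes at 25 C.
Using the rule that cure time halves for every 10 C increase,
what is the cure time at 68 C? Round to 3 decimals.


Factor = 2^((68 - 25) / 10) = 19.6983
Cure time = 201 / 19.6983
= 10.204 minutes

10.204


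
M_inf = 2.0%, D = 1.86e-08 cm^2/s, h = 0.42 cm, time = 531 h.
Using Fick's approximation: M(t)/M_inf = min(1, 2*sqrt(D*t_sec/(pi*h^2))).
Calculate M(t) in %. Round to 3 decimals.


t = 1911600 s
ratio = min(1, 2*sqrt(1.86e-08*1911600/(pi*0.1764)))
= 0.506595
M(t) = 2.0 * 0.506595 = 1.013%

1.013


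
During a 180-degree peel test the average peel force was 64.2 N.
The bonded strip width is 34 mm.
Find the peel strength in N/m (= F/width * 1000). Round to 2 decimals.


Peel strength = F/width * 1000
= 64.2 / 34 * 1000
= 1888.24 N/m

1888.24


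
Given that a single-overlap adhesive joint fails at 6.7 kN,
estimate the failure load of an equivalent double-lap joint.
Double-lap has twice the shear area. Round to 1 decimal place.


Double-lap factor = 2
Expected load = 6.7 * 2 = 13.4 kN

13.4


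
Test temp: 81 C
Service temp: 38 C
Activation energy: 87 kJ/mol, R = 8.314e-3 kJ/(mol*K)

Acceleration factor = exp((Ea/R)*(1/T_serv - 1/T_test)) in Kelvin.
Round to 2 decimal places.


AF = exp((87/0.008314)*(1/311.15 - 1/354.15))
= 59.35

59.35


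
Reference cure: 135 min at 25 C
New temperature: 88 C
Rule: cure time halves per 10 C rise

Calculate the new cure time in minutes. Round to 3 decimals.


factor = 2^((88-25)/10) = 78.7932
t_new = 135 / 78.7932 = 1.713 min

1.713


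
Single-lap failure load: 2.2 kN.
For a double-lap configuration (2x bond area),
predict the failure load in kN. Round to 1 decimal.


Failure load = 2.2 * 2 = 4.4 kN

4.4


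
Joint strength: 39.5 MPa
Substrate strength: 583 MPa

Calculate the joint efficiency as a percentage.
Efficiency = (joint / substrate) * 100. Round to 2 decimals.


Efficiency = (39.5 / 583) * 100 = 6.78%

6.78


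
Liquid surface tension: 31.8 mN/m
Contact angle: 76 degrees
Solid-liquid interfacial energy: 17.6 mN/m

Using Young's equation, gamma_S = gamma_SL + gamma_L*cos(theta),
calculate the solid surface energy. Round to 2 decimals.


gamma_S = 17.6 + 31.8 * cos(76)
= 25.29 mN/m

25.29


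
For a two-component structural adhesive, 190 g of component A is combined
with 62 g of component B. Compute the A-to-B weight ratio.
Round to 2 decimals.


Weight ratio A:B = 190 / 62
= 3.06

3.06


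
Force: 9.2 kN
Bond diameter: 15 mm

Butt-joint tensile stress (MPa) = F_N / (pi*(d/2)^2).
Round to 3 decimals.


F_N = 9.2 * 1000 = 9200.0 N
A = pi*(7.5)^2 = 176.7146 mm^2
stress = 9200.0 / 176.7146 = 52.061 MPa

52.061


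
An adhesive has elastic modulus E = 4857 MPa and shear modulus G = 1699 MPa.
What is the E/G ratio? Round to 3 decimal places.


E/G = 4857 / 1699 = 2.859

2.859


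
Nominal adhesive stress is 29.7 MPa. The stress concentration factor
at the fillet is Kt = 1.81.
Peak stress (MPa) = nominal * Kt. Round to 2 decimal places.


Peak = 29.7 * 1.81 = 53.76 MPa

53.76


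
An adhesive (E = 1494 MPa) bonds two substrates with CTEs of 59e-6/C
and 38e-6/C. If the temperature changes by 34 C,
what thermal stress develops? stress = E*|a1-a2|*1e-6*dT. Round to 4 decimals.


Stress = 1494 * |59 - 38| * 1e-6 * 34
= 1.0667 MPa

1.0667


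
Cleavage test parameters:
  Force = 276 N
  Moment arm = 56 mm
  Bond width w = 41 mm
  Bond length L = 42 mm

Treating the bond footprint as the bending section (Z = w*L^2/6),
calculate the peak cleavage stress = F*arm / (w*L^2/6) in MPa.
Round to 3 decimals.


M = 276 * 56 = 15456 N*mm
Z = 41 * 42^2 / 6 = 72324 / 6 mm^3
sigma = M / Z = 6 * 15456 / 72324 = 92736 / 72324
= 1.282 MPa

1.282


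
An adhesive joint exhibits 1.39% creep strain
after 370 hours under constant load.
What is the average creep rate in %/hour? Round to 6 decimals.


Creep rate = strain / time
= 1.39 / 370
= 0.003757 %/h

0.003757


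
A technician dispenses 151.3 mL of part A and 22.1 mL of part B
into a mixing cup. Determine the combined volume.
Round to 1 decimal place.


Combined volume = 151.3 + 22.1
= 173.4 mL

173.4


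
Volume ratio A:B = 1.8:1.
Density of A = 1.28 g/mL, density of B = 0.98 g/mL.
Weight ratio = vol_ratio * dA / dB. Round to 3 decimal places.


Wt ratio = 1.8 * 1.28 / 0.98
= 2.351

2.351


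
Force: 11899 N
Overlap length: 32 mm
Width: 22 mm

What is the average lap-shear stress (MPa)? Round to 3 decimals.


Average shear stress = F / (overlap * width)
= 11899 / (32 * 22)
= 16.902 MPa

16.902


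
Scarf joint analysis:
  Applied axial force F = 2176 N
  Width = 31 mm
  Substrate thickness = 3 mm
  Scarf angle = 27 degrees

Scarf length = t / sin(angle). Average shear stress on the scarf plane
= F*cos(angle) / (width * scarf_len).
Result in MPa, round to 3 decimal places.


Scarf length = 3 / sin(27 deg) = 6.6081 mm
cos(27 deg) = 0.891007
Shear = 2176 * 0.891007 / (31 * 6.6081)
= 9.465 MPa

9.465


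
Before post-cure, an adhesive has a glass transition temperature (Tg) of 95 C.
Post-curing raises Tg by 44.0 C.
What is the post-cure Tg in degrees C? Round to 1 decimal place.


Tg_post = Tg_base + delta_Tg
= 95 + 44.0
= 139.0 C

139.0


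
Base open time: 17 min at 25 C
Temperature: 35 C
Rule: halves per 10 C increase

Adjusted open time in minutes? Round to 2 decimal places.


Acceleration = 2^((35-25)/10) = 2.0000
Open time = 17 / 2.0000 = 8.50 min

8.50


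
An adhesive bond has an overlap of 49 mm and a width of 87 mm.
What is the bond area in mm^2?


Bond area = overlap * width
= 49 * 87
= 4263 mm^2

4263


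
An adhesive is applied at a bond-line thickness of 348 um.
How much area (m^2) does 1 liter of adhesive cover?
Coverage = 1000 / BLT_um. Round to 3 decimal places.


Coverage = 1000 / 348 = 2.874 m^2

2.874


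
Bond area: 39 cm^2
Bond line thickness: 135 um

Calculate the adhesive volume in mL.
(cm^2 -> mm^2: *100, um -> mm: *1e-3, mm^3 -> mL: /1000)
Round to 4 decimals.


V = 39*100 * 135*1e-3 / 1000
= 0.5265 mL

0.5265


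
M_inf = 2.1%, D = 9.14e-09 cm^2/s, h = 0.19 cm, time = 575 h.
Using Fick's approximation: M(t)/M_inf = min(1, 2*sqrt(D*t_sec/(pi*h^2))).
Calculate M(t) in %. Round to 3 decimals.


t = 2070000 s
ratio = min(1, 2*sqrt(9.14e-09*2070000/(pi*0.0361)))
= 0.816883
M(t) = 2.1 * 0.816883 = 1.715%

1.715


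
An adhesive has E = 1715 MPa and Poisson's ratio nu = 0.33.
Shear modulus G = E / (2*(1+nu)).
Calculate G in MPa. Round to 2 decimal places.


G = 1715 / (2*(1+0.33))
= 1715 / 2.66
= 644.74 MPa

644.74


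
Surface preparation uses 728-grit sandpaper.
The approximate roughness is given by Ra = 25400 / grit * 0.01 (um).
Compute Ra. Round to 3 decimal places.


Ra = 25400 / 728 * 0.01
= 254 / 728
= 0.349 um

0.349


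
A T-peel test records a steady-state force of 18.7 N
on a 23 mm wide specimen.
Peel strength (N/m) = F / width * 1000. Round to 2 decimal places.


Peel strength = 18.7 / 23 * 1000
= 813.04 N/m

813.04


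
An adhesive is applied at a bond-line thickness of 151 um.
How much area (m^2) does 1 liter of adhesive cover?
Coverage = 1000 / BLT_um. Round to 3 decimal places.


Coverage = 1000 / 151 = 6.623 m^2

6.623


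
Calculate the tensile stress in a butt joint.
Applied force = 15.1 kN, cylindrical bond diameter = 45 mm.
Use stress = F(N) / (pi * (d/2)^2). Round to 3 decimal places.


A = pi * 22.5^2 = 1590.4313 mm^2
sigma = 15100.0 / 1590.4313 = 9.494 MPa

9.494


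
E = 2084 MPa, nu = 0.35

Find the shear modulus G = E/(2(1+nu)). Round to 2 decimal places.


G = 2084 / (2 * 1.35)
= 771.85 MPa

771.85


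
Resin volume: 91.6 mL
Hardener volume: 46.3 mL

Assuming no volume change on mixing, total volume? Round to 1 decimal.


V_total = 91.6 + 46.3 = 137.9 mL

137.9


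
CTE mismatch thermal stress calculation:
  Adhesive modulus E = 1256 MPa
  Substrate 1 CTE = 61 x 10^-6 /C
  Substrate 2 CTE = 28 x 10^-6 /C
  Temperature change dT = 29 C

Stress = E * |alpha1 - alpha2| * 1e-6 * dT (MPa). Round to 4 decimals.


delta_alpha = |61 - 28| = 33 x 10^-6/C
Stress = 1256 * 33e-6 * 29
= 1.2020 MPa

1.2020


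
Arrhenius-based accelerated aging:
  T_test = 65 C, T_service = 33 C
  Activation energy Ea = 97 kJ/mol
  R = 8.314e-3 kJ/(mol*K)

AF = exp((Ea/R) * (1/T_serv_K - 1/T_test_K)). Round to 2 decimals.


T_test_K = 338.15, T_serv_K = 306.15
AF = exp((97/8.314e-3) * (1/306.15 - 1/338.15))
= 36.83

36.83


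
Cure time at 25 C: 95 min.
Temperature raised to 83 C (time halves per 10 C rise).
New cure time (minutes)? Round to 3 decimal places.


Acceleration factor = 2^(58/10) = 55.7152
New time = 95 / 55.7152 = 1.705 min

1.705


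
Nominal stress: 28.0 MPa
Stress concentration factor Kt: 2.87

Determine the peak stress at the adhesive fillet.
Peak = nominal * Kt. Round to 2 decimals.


Peak stress = 28.0 * 2.87
= 80.36 MPa

80.36


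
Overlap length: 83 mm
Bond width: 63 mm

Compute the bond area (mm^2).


Bond area = 83 * 63 = 5229 mm^2

5229


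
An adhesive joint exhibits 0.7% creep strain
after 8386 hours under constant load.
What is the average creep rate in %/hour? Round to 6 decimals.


Creep rate = strain / time
= 0.7 / 8386
= 0.000083 %/h

0.000083


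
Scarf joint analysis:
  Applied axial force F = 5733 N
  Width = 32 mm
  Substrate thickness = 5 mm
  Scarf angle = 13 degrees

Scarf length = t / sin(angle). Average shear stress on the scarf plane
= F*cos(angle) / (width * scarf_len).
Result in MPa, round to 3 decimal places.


Scarf length = 5 / sin(13 deg) = 22.2271 mm
cos(13 deg) = 0.974370
Shear = 5733 * 0.974370 / (32 * 22.2271)
= 7.854 MPa

7.854


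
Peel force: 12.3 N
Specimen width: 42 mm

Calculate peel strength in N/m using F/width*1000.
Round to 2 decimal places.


Peel strength = 12.3 / 42 * 1000 = 292.86 N/m

292.86


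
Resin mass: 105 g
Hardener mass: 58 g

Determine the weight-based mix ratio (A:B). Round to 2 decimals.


Ratio = 105 / 58 = 1.81

1.81


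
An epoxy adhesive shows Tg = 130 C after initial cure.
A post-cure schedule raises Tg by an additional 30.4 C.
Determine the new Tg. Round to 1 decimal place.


New Tg = 130 + 30.4
= 160.4 C

160.4


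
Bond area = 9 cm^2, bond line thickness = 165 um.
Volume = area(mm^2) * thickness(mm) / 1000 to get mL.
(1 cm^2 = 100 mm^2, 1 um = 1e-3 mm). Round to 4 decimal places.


area_mm2 = 9 * 100 = 900
blt_mm = 165 * 1e-3 = 0.165
vol_mm3 = 900 * 0.165 = 148.5
vol_mL = 148.5 / 1000 = 0.1485 mL

0.1485


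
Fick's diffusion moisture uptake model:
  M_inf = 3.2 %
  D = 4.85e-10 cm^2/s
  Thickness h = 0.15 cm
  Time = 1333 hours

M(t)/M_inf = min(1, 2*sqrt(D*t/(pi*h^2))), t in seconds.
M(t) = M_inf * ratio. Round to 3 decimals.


t_sec = 1333 * 3600 = 4798800
ratio = 2*sqrt(4.85e-10*4798800/(pi*0.15^2))
= min(1, 0.362912)
= 0.362912
M(t) = 3.2 * 0.362912 = 1.161 %

1.161


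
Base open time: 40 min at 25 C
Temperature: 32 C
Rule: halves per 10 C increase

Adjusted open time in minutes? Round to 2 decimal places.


Acceleration = 2^((32-25)/10) = 1.6245
Open time = 40 / 1.6245 = 24.62 min

24.62


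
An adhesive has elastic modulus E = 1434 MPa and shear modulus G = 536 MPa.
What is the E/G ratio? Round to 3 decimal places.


E/G = 1434 / 536 = 2.675

2.675


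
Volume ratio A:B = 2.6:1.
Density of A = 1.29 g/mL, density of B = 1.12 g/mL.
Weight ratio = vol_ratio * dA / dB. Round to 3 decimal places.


Wt ratio = 2.6 * 1.29 / 1.12
= 2.995

2.995


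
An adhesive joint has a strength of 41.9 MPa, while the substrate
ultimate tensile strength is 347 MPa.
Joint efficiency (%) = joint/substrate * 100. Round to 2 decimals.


Efficiency = 41.9 / 347 * 100
= 12.07%

12.07


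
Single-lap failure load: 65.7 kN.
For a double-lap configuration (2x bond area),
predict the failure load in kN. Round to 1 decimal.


Failure load = 65.7 * 2 = 131.4 kN

131.4


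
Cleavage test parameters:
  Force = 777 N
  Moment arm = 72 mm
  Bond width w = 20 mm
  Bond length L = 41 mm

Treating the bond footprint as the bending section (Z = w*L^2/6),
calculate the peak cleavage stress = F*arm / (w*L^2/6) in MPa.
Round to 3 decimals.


M = 777 * 72 = 55944 N*mm
Z = 20 * 41^2 / 6 = 33620 / 6 mm^3
sigma = M / Z = 6 * 55944 / 33620 = 335664 / 33620
= 9.984 MPa

9.984


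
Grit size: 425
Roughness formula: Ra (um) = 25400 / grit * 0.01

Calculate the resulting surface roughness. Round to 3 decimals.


Ra = 25400 / 425 * 0.01
= 0.598 um

0.598


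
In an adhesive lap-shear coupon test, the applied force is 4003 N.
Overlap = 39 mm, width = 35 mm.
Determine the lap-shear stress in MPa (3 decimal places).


stress = F / (overlap * width)
= 4003 / (39 * 35)
= 2.933 MPa

2.933


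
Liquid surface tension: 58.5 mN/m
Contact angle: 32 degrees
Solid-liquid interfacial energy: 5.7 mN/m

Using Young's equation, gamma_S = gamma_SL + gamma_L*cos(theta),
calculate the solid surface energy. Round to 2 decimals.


gamma_S = 5.7 + 58.5 * cos(32)
= 55.31 mN/m

55.31


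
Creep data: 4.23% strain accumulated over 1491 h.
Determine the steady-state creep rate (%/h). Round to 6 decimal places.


Rate = 4.23 / 1491 = 0.002837 %/h

0.002837


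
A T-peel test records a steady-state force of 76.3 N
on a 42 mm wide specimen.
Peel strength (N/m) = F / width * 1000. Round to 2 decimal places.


Peel strength = 76.3 / 42 * 1000
= 1816.67 N/m

1816.67


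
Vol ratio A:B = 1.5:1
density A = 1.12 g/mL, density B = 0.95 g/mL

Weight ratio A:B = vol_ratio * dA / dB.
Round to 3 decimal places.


Weight ratio = 1.5 * 1.12 / 0.95
= 1.768

1.768


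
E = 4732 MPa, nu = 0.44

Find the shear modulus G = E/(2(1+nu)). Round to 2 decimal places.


G = 4732 / (2 * 1.44)
= 1643.06 MPa

1643.06


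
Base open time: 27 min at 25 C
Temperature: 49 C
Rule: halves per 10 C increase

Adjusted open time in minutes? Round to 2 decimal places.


Acceleration = 2^((49-25)/10) = 5.2780
Open time = 27 / 5.2780 = 5.12 min

5.12


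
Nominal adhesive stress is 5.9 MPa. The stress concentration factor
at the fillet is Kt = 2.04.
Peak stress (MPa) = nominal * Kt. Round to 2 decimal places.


Peak = 5.9 * 2.04 = 12.04 MPa

12.04


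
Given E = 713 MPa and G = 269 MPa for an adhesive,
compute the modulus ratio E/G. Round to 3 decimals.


E/G ratio = 713 / 269 = 2.651

2.651


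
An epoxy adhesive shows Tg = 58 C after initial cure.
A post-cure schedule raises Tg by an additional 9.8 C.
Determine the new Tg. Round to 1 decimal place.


New Tg = 58 + 9.8
= 67.8 C

67.8


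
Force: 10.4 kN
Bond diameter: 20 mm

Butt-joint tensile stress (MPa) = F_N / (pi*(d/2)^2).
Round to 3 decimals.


F_N = 10.4 * 1000 = 10400.0 N
A = pi*(10.0)^2 = 314.1593 mm^2
stress = 10400.0 / 314.1593 = 33.104 MPa

33.104


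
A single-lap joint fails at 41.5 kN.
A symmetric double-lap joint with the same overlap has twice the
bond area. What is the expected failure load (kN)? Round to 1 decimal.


Double-lap load = 2 * 41.5 = 83.0 kN

83.0


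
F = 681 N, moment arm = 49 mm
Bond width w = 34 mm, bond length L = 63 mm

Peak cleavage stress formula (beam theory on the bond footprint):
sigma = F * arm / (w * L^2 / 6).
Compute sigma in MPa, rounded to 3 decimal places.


sigma = (681 * 49) / (34 * 3969 / 6)
= 33369 * 6 / 134946
= 200214 / 134946
= 1.484 MPa

1.484


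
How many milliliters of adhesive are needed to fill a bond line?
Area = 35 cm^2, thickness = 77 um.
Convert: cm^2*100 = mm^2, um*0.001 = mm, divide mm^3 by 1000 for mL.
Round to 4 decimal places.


= (35 * 100) * (77 * 0.001) / 1000
= 0.2695 mL

0.2695


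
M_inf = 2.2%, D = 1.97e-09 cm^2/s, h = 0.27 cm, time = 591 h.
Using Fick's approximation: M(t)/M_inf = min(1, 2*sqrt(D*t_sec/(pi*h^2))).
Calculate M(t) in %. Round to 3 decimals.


t = 2127600 s
ratio = min(1, 2*sqrt(1.97e-09*2127600/(pi*0.0729)))
= 0.270564
M(t) = 2.2 * 0.270564 = 0.595%

0.595


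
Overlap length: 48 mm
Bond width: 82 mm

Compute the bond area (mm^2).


Bond area = 48 * 82 = 3936 mm^2

3936


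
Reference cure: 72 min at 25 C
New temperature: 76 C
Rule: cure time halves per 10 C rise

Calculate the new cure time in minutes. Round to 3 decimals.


factor = 2^((76-25)/10) = 34.2968
t_new = 72 / 34.2968 = 2.099 min

2.099


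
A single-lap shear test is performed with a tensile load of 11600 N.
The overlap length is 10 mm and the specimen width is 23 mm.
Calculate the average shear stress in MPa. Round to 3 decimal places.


Shear stress = F / (overlap * width)
= 11600 / (10 * 23)
= 11600 / 230
= 50.435 MPa

50.435


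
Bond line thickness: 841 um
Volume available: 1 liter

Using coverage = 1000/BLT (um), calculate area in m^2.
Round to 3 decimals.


1 L = 1e6 mm^3, thickness = 841 um = 0.841 mm
Area = 1e6 / 0.841 mm^2 = (1e6 / 0.841) / 1e6 m^2 = 1000 / 841 m^2
= 1.189 m^2

1.189


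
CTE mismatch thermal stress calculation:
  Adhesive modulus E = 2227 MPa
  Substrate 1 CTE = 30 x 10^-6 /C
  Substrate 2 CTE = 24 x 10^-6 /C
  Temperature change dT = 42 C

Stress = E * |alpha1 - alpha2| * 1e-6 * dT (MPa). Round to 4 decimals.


delta_alpha = |30 - 24| = 6 x 10^-6/C
Stress = 2227 * 6e-6 * 42
= 0.5612 MPa

0.5612


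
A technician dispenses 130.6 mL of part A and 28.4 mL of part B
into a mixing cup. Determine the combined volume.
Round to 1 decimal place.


Combined volume = 130.6 + 28.4
= 159.0 mL

159.0


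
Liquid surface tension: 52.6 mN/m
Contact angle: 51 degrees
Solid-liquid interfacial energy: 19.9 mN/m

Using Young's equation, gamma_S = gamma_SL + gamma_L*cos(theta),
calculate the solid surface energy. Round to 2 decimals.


gamma_S = 19.9 + 52.6 * cos(51)
= 53.00 mN/m

53.00


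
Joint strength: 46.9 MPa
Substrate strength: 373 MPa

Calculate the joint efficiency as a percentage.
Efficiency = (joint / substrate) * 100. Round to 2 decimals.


Efficiency = (46.9 / 373) * 100 = 12.57%

12.57


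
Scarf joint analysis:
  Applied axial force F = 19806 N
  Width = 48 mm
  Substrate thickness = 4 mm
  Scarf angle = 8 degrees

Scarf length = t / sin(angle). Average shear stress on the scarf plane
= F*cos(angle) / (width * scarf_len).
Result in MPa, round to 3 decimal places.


Scarf length = 4 / sin(8 deg) = 28.7412 mm
cos(8 deg) = 0.990268
Shear = 19806 * 0.990268 / (48 * 28.7412)
= 14.217 MPa

14.217


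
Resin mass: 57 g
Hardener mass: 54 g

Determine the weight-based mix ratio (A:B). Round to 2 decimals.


Ratio = 57 / 54 = 1.06

1.06


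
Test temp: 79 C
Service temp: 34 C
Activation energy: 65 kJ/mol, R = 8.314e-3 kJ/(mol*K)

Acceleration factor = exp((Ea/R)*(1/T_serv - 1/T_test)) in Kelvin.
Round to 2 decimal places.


AF = exp((65/0.008314)*(1/307.15 - 1/352.15))
= 25.86

25.86


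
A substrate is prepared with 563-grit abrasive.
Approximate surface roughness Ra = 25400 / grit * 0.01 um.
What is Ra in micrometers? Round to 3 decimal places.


Ra = 25400 / 563 * 0.01 = 0.451 um

0.451


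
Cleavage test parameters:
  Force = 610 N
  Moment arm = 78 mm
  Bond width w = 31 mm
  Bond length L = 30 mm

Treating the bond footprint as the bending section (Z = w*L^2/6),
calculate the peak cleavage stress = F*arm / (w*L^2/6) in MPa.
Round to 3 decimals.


M = 610 * 78 = 47580 N*mm
Z = 31 * 30^2 / 6 = 27900 / 6 mm^3
sigma = M / Z = 6 * 47580 / 27900 = 285480 / 27900
= 10.232 MPa

10.232


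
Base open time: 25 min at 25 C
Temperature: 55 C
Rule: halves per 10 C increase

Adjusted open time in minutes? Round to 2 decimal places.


Acceleration = 2^((55-25)/10) = 8.0000
Open time = 25 / 8.0000 = 3.13 min

3.13


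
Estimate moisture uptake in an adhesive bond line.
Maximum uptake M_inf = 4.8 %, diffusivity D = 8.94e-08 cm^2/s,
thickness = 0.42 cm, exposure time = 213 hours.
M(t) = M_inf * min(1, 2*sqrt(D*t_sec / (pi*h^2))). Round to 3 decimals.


Convert time: 213 h = 766800 s
ratio = min(1, 2*sqrt(8.94e-08*766800/(pi*0.42^2)))
= 0.703421
M(t) = 4.8 * 0.703421 = 3.376%

3.376


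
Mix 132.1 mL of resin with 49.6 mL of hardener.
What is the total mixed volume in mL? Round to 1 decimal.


Total = 132.1 + 49.6 = 181.7 mL

181.7


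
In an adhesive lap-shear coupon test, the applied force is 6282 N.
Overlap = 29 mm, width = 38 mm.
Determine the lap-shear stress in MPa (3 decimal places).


stress = F / (overlap * width)
= 6282 / (29 * 38)
= 5.701 MPa

5.701
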